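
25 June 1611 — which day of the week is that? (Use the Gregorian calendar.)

Saturday

Doomsday rule: the anchor day for the 1600s is Tuesday. For year 11: 11÷12 = 0 r 11, and 11÷4 = 2, so 0+11+2 = 13.
Tuesday + 13 ≡ Monday — that's 1611's doomsday.
In June the doomsday date is Jun 6.
Jun 25 is 19 days after Jun 6; 19 mod 7 = 5, so Monday + 5 = Saturday.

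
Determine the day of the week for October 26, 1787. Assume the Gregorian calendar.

Friday

Doomsday rule: the anchor day for the 1700s is Sunday. For year 87: 87÷12 = 7 r 3, and 3÷4 = 0, so 7+3+0 = 10.
Sunday + 10 ≡ Wednesday — that's 1787's doomsday.
In October the doomsday date is Oct 10.
Oct 26 is 16 days after Oct 10; 16 mod 7 = 2, so Wednesday + 2 = Friday.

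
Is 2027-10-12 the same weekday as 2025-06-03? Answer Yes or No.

From Jun 3, 2025 to Oct 12, 2027 is 861 days.
861 mod 7 = 0, so they are the same weekday.
(Jun 3, 2025 is a Tuesday; Oct 12, 2027 is a Tuesday.)

Yes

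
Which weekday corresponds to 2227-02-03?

Saturday

Doomsday rule: the anchor day for the 2200s is Friday. For year 27: 27÷12 = 2 r 3, and 3÷4 = 0, so 2+3+0 = 5.
Friday + 5 ≡ Wednesday — that's 2227's doomsday.
In February the doomsday date is Feb 28 (2227 is not a leap year).
Feb 3 is 25 days before Feb 28; 25 mod 7 = 4, so Wednesday − 4 = Saturday.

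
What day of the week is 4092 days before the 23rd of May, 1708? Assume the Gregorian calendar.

May 23, 1708 is a Wednesday.
4092 mod 7 = 4, so 4092 days before a Wednesday is Wednesday − 4 = Saturday.

Saturday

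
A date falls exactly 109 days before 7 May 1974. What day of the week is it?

First find the weekday of May 7, 1974. Doomsday rule: the anchor day for the 1900s is Wednesday. For year 74: 74÷12 = 6 r 2, and 2÷4 = 0, so 6+2+0 = 8.
Wednesday + 8 ≡ Thursday — that's 1974's doomsday.
In May the doomsday date is May 9.
May 7 is 2 days before May 9; 2 mod 7 = 2, so Thursday − 2 = Tuesday.
109 mod 7 = 4, so 109 days before a Tuesday is Tuesday − 4 = Friday.

Friday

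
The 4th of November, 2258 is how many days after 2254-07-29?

1559

Jul 29, 2254 → Jul 29, 2255: 365 days.
Jul 29, 2255 → Jul 29, 2256: 366 days (Feb 29, 2256 is in that span).
Jul 29, 2256 → Jul 29, 2257: 365 days.
Jul 29, 2257 → Jul 29, 2258: 365 days.
Jul 29, 2258 → Aug 29, 2258: 31 days (July has 31).
Aug 29, 2258 → Sep 29, 2258: 31 days (August has 31).
Sep 29, 2258 → Oct 29, 2258: 30 days (September has 30).
Oct 29, 2258 → Nov 4, 2258: 6 days.
Total: 1559 days.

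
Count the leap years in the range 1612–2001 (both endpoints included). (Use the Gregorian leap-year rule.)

95

Multiples of 4 in [1612,2001]: 98.
Of those, multiples of 100: 4 (not leap unless ÷400).
Multiples of 400: 1.
Leap years = 98 − 4 + 1 = 95.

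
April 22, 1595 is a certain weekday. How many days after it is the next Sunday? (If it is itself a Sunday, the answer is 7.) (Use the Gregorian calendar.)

Apr 22, 1595 is a Saturday.
From Saturday to the next Sunday is 1 day.

1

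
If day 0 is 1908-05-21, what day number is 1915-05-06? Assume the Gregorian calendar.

May 21, 1908 → May 21, 1909: 365 days.
May 21, 1909 → May 21, 1910: 365 days.
May 21, 1910 → May 21, 1911: 365 days.
May 21, 1911 → May 21, 1912: 366 days (Feb 29, 1912 is in that span).
May 21, 1912 → May 21, 1913: 365 days.
May 21, 1913 → May 21, 1914: 365 days.
May 21, 1914 → Jun 21, 1914: 31 days (May has 31).
Jun 21, 1914 → Jul 21, 1914: 30 days (June has 30).
Jul 21, 1914 → Aug 21, 1914: 31 days (July has 31).
Aug 21, 1914 → Sep 21, 1914: 31 days (August has 31).
Sep 21, 1914 → Oct 21, 1914: 30 days (September has 30).
Oct 21, 1914 → Nov 21, 1914: 31 days (October has 31).
Nov 21, 1914 → Dec 21, 1914: 30 days (November has 30).
Dec 21, 1914 → Jan 21, 1915: 31 days (December has 31).
Jan 21, 1915 → Feb 21, 1915: 31 days (January has 31).
Feb 21, 1915 → Mar 21, 1915: 28 days (February has 28).
Mar 21, 1915 → Apr 21, 1915: 31 days (March has 31).
Apr 21, 1915 → May 6, 1915: 15 days.
Total: 2541 days.

2541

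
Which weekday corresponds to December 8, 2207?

Doomsday rule: the anchor day for the 2200s is Friday. For year 07: 7÷12 = 0 r 7, and 7÷4 = 1, so 0+7+1 = 8.
Friday + 8 ≡ Saturday — that's 2207's doomsday.
In December the doomsday date is Dec 12.
Dec 8 is 4 days before Dec 12; 4 mod 7 = 4, so Saturday − 4 = Tuesday.

Tuesday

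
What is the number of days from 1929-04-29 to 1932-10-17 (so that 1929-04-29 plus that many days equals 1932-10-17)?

1267

Apr 29, 1929 → Apr 29, 1930: 365 days.
Apr 29, 1930 → Apr 29, 1931: 365 days.
Apr 29, 1931 → Apr 29, 1932: 366 days (Feb 29, 1932 is in that span).
Apr 29, 1932 → May 29, 1932: 30 days (April has 30).
May 29, 1932 → Jun 29, 1932: 31 days (May has 31).
Jun 29, 1932 → Jul 29, 1932: 30 days (June has 30).
Jul 29, 1932 → Aug 29, 1932: 31 days (July has 31).
Aug 29, 1932 → Sep 29, 1932: 31 days (August has 31).
Sep 29, 1932 → Oct 17, 1932: 18 days.
Total: 1267 days.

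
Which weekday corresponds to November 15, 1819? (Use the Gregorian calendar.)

Monday

Doomsday rule: the anchor day for the 1800s is Friday. For year 19: 19÷12 = 1 r 7, and 7÷4 = 1, so 1+7+1 = 9.
Friday + 9 ≡ Sunday — that's 1819's doomsday.
In November the doomsday date is Nov 7.
Nov 15 is 8 days after Nov 7; 8 mod 7 = 1, so Sunday + 1 = Monday.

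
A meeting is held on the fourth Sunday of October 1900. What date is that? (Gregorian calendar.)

October 1, 1900 is a Monday.
The first Sunday is therefore October 7 (6 days later).
The fourth Sunday is 7 + 3×7 = October 28.

October 28, 1900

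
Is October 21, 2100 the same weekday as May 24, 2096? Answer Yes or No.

From May 24, 2096 to Oct 21, 2100 is 1610 days.
1610 mod 7 = 0, so they are the same weekday.
(May 24, 2096 is a Thursday; Oct 21, 2100 is a Thursday.)

Yes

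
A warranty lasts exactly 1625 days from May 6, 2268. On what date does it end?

October 17, 2272

+365 (one year) → May 6, 2269 (1260 left).
+365 (one year) → May 6, 2270 (895 left).
+365 (one year) → May 6, 2271 (530 left).
+366 (one year; includes Feb 29, 2272) → May 6, 2272 (164 left).
May has 31 days: +26 → Jun 1, 2272 (138 left).
Jun has 30 days: +30 → Jul 1, 2272 (108 left).
Jul has 31 days: +31 → Aug 1, 2272 (77 left).
Aug has 31 days: +31 → Sep 1, 2272 (46 left).
Sep has 30 days: +30 → Oct 1, 2272 (16 left).
+16 → Oct 17, 2272.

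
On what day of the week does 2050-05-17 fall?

Tuesday

January 1, 2050 is a Saturday.
Jan 1, 2050 → Feb 1, 2050: 31 days (January has 31).
Feb 1, 2050 → Mar 1, 2050: 28 days (February has 28).
Mar 1, 2050 → Apr 1, 2050: 31 days (March has 31).
Apr 1, 2050 → May 1, 2050: 30 days (April has 30).
May 1, 2050 → May 17, 2050: 16 days.
Total: 136 days.
136 mod 7 = 3, so Saturday + 3 = Tuesday.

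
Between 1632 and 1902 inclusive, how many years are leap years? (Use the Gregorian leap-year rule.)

Multiples of 4 in [1632,1902]: 68.
Of those, multiples of 100: 3 (not leap unless ÷400).
Multiples of 400: 0.
Leap years = 68 − 3 + 0 = 65.

65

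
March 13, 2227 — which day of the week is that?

January 1, 2227 is a Monday.
Jan 1, 2227 → Feb 1, 2227: 31 days (January has 31).
Feb 1, 2227 → Mar 1, 2227: 28 days (February has 28).
Mar 1, 2227 → Mar 13, 2227: 12 days.
Total: 71 days.
71 mod 7 = 1, so Monday + 1 = Tuesday.

Tuesday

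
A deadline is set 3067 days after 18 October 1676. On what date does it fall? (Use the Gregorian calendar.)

+365 (one year) → Oct 18, 1677 (2702 left).
+365 (one year) → Oct 18, 1678 (2337 left).
+365 (one year) → Oct 18, 1679 (1972 left).
+366 (one year; includes Feb 29, 1680) → Oct 18, 1680 (1606 left).
+365 (one year) → Oct 18, 1681 (1241 left).
+365 (one year) → Oct 18, 1682 (876 left).
+365 (one year) → Oct 18, 1683 (511 left).
+366 (one year; includes Feb 29, 1684) → Oct 18, 1684 (145 left).
Oct has 31 days: +14 → Nov 1, 1684 (131 left).
Nov has 30 days: +30 → Dec 1, 1684 (101 left).
Dec has 31 days: +31 → Jan 1, 1685 (70 left).
Jan has 31 days: +31 → Feb 1, 1685 (39 left).
Feb has 28 days: +28 → Mar 1, 1685 (11 left).
+11 → Mar 12, 1685.

March 12, 1685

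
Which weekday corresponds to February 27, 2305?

Doomsday rule: the anchor day for the 2300s is Wednesday. For year 05: 5÷12 = 0 r 5, and 5÷4 = 1, so 0+5+1 = 6.
Wednesday + 6 ≡ Tuesday — that's 2305's doomsday.
In February the doomsday date is Feb 28 (2305 is not a leap year).
Feb 27 is 1 day before Feb 28; 1 mod 7 = 1, so Tuesday − 1 = Monday.

Monday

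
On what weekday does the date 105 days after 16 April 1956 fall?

Monday

First find the weekday of Apr 16, 1956. Doomsday rule: the anchor day for the 1900s is Wednesday. For year 56: 56÷12 = 4 r 8, and 8÷4 = 2, so 4+8+2 = 14.
Wednesday + 14 ≡ Wednesday — that's 1956's doomsday.
In April the doomsday date is Apr 4.
Apr 16 is 12 days after Apr 4; 12 mod 7 = 5, so Wednesday + 5 = Monday.
105 mod 7 = 0, so 105 days after a Monday is Monday + 0 = Monday.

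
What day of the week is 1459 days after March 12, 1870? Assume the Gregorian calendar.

Mar 12, 1870 is a Saturday.
1459 mod 7 = 3, so 1459 days after a Saturday is Saturday + 3 = Tuesday.

Tuesday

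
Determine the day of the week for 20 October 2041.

Sunday

January 1, 2041 is a Tuesday.
Jan 1, 2041 → Feb 1, 2041: 31 days (January has 31).
Feb 1, 2041 → Mar 1, 2041: 28 days (February has 28).
Mar 1, 2041 → Apr 1, 2041: 31 days (March has 31).
Apr 1, 2041 → May 1, 2041: 30 days (April has 30).
May 1, 2041 → Jun 1, 2041: 31 days (May has 31).
Jun 1, 2041 → Jul 1, 2041: 30 days (June has 30).
Jul 1, 2041 → Aug 1, 2041: 31 days (July has 31).
Aug 1, 2041 → Sep 1, 2041: 31 days (August has 31).
Sep 1, 2041 → Oct 1, 2041: 30 days (September has 30).
Oct 1, 2041 → Oct 20, 2041: 19 days.
Total: 292 days.
292 mod 7 = 5, so Tuesday + 5 = Sunday.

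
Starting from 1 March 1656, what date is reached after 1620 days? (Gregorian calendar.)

August 7, 1660

+365 (one year) → Mar 1, 1657 (1255 left).
+365 (one year) → Mar 1, 1658 (890 left).
+365 (one year) → Mar 1, 1659 (525 left).
+366 (one year; includes Feb 29, 1660) → Mar 1, 1660 (159 left).
Mar has 31 days: +31 → Apr 1, 1660 (128 left).
Apr has 30 days: +30 → May 1, 1660 (98 left).
May has 31 days: +31 → Jun 1, 1660 (67 left).
Jun has 30 days: +30 → Jul 1, 1660 (37 left).
Jul has 31 days: +31 → Aug 1, 1660 (6 left).
+6 → Aug 7, 1660.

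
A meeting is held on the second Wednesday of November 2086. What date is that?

November 1, 2086 is a Friday.
The first Wednesday is therefore November 6 (5 days later).
The second Wednesday is 6 + 1×7 = November 13.

November 13, 2086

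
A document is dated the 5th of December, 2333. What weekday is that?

Tuesday

Doomsday rule: the anchor day for the 2300s is Wednesday. For year 33: 33÷12 = 2 r 9, and 9÷4 = 2, so 2+9+2 = 13.
Wednesday + 13 ≡ Tuesday — that's 2333's doomsday.
In December the doomsday date is Dec 12.
Dec 5 is 7 days before Dec 12; 7 mod 7 = 0, so Tuesday − 0 = Tuesday.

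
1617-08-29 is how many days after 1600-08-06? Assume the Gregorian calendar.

Aug 6, 1600 → Aug 6, 1601: 365 days.
Aug 6, 1601 → Aug 6, 1602: 365 days.
Aug 6, 1602 → Aug 6, 1603: 365 days.
Aug 6, 1603 → Aug 6, 1604: 366 days (Feb 29, 1604 is in that span).
Aug 6, 1604 → Aug 6, 1605: 365 days.
Aug 6, 1605 → Aug 6, 1606: 365 days.
Aug 6, 1606 → Aug 6, 1607: 365 days.
Aug 6, 1607 → Aug 6, 1608: 366 days (Feb 29, 1608 is in that span).
Aug 6, 1608 → Aug 6, 1609: 365 days.
Aug 6, 1609 → Aug 6, 1610: 365 days.
Aug 6, 1610 → Aug 6, 1611: 365 days.
Aug 6, 1611 → Aug 6, 1612: 366 days (Feb 29, 1612 is in that span).
Aug 6, 1612 → Aug 6, 1613: 365 days.
Aug 6, 1613 → Aug 6, 1614: 365 days.
Aug 6, 1614 → Aug 6, 1615: 365 days.
Aug 6, 1615 → Aug 6, 1616: 366 days (Feb 29, 1616 is in that span).
Aug 6, 1616 → Sep 6, 1616: 31 days (August has 31).
Sep 6, 1616 → Oct 6, 1616: 30 days (September has 30).
Oct 6, 1616 → Nov 6, 1616: 31 days (October has 31).
Nov 6, 1616 → Dec 6, 1616: 30 days (November has 30).
Dec 6, 1616 → Jan 6, 1617: 31 days (December has 31).
Jan 6, 1617 → Feb 6, 1617: 31 days (January has 31).
Feb 6, 1617 → Mar 6, 1617: 28 days (February has 28).
Mar 6, 1617 → Apr 6, 1617: 31 days (March has 31).
Apr 6, 1617 → May 6, 1617: 30 days (April has 30).
May 6, 1617 → Jun 6, 1617: 31 days (May has 31).
Jun 6, 1617 → Jul 6, 1617: 30 days (June has 30).
Jul 6, 1617 → Aug 6, 1617: 31 days (July has 31).
Aug 6, 1617 → Aug 29, 1617: 23 days.
Total: 6232 days.

6232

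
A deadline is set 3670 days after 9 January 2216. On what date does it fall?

+366 (one year; includes Feb 29, 2216) → Jan 9, 2217 (3304 left).
+365 (one year) → Jan 9, 2218 (2939 left).
+365 (one year) → Jan 9, 2219 (2574 left).
+365 (one year) → Jan 9, 2220 (2209 left).
+366 (one year; includes Feb 29, 2220) → Jan 9, 2221 (1843 left).
+365 (one year) → Jan 9, 2222 (1478 left).
+365 (one year) → Jan 9, 2223 (1113 left).
+365 (one year) → Jan 9, 2224 (748 left).
+366 (one year; includes Feb 29, 2224) → Jan 9, 2225 (382 left).
Jan has 31 days: +23 → Feb 1, 2225 (359 left).
Feb has 28 days: +28 → Mar 1, 2225 (331 left).
Mar has 31 days: +31 → Apr 1, 2225 (300 left).
Apr has 30 days: +30 → May 1, 2225 (270 left).
May has 31 days: +31 → Jun 1, 2225 (239 left).
Jun has 30 days: +30 → Jul 1, 2225 (209 left).
Jul has 31 days: +31 → Aug 1, 2225 (178 left).
Aug has 31 days: +31 → Sep 1, 2225 (147 left).
Sep has 30 days: +30 → Oct 1, 2225 (117 left).
Oct has 31 days: +31 → Nov 1, 2225 (86 left).
Nov has 30 days: +30 → Dec 1, 2225 (56 left).
Dec has 31 days: +31 → Jan 1, 2226 (25 left).
+25 → Jan 26, 2226.

January 26, 2226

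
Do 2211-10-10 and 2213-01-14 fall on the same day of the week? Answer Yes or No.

From Oct 10, 2211 to Jan 14, 2213 is 462 days.
462 mod 7 = 0, so they are the same weekday.
(Oct 10, 2211 is a Thursday; Jan 14, 2213 is a Thursday.)

Yes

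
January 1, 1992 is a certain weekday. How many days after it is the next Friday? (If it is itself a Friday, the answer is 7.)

Jan 1, 1992 is a Wednesday.
From Wednesday to the next Friday is 2 days.

2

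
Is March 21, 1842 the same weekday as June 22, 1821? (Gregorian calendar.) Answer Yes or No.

From Jun 22, 1821 to Mar 21, 1842 is 7577 days.
7577 mod 7 = 3, so they are different weekdays.
(Jun 22, 1821 is a Friday; Mar 21, 1842 is a Monday.)

No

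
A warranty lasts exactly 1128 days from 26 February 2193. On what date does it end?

+365 (one year) → Feb 26, 2194 (763 left).
+365 (one year) → Feb 26, 2195 (398 left).
Feb has 28 days: +3 → Mar 1, 2195 (395 left).
Mar has 31 days: +31 → Apr 1, 2195 (364 left).
Apr has 30 days: +30 → May 1, 2195 (334 left).
May has 31 days: +31 → Jun 1, 2195 (303 left).
Jun has 30 days: +30 → Jul 1, 2195 (273 left).
Jul has 31 days: +31 → Aug 1, 2195 (242 left).
Aug has 31 days: +31 → Sep 1, 2195 (211 left).
Sep has 30 days: +30 → Oct 1, 2195 (181 left).
Oct has 31 days: +31 → Nov 1, 2195 (150 left).
Nov has 30 days: +30 → Dec 1, 2195 (120 left).
Dec has 31 days: +31 → Jan 1, 2196 (89 left).
Jan has 31 days: +31 → Feb 1, 2196 (58 left).
Feb has 29 days: +29 → Mar 1, 2196 (29 left).
+29 → Mar 30, 2196.

March 30, 2196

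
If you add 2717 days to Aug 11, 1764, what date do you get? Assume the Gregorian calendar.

+365 (one year) → Aug 11, 1765 (2352 left).
+365 (one year) → Aug 11, 1766 (1987 left).
+365 (one year) → Aug 11, 1767 (1622 left).
+366 (one year; includes Feb 29, 1768) → Aug 11, 1768 (1256 left).
+365 (one year) → Aug 11, 1769 (891 left).
+365 (one year) → Aug 11, 1770 (526 left).
+365 (one year) → Aug 11, 1771 (161 left).
Aug has 31 days: +21 → Sep 1, 1771 (140 left).
Sep has 30 days: +30 → Oct 1, 1771 (110 left).
Oct has 31 days: +31 → Nov 1, 1771 (79 left).
Nov has 30 days: +30 → Dec 1, 1771 (49 left).
Dec has 31 days: +31 → Jan 1, 1772 (18 left).
+18 → Jan 19, 1772.

January 19, 1772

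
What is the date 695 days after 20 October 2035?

+366 (one year; includes Feb 29, 2036) → Oct 20, 2036 (329 left).
Oct has 31 days: +12 → Nov 1, 2036 (317 left).
Nov has 30 days: +30 → Dec 1, 2036 (287 left).
Dec has 31 days: +31 → Jan 1, 2037 (256 left).
Jan has 31 days: +31 → Feb 1, 2037 (225 left).
Feb has 28 days: +28 → Mar 1, 2037 (197 left).
Mar has 31 days: +31 → Apr 1, 2037 (166 left).
Apr has 30 days: +30 → May 1, 2037 (136 left).
May has 31 days: +31 → Jun 1, 2037 (105 left).
Jun has 30 days: +30 → Jul 1, 2037 (75 left).
Jul has 31 days: +31 → Aug 1, 2037 (44 left).
Aug has 31 days: +31 → Sep 1, 2037 (13 left).
+13 → Sep 14, 2037.

September 14, 2037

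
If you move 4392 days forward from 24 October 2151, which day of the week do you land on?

Wednesday

Oct 24, 2151 is a Sunday.
4392 mod 7 = 3, so 4392 days after a Sunday is Sunday + 3 = Wednesday.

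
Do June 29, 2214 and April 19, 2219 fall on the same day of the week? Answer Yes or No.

No

From Jun 29, 2214 to Apr 19, 2219 is 1755 days.
1755 mod 7 = 5, so they are different weekdays.
(Jun 29, 2214 is a Wednesday; Apr 19, 2219 is a Monday.)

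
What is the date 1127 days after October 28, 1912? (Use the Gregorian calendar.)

November 29, 1915

+365 (one year) → Oct 28, 1913 (762 left).
+365 (one year) → Oct 28, 1914 (397 left).
Oct has 31 days: +4 → Nov 1, 1914 (393 left).
Nov has 30 days: +30 → Dec 1, 1914 (363 left).
Dec has 31 days: +31 → Jan 1, 1915 (332 left).
Jan has 31 days: +31 → Feb 1, 1915 (301 left).
Feb has 28 days: +28 → Mar 1, 1915 (273 left).
Mar has 31 days: +31 → Apr 1, 1915 (242 left).
Apr has 30 days: +30 → May 1, 1915 (212 left).
May has 31 days: +31 → Jun 1, 1915 (181 left).
Jun has 30 days: +30 → Jul 1, 1915 (151 left).
Jul has 31 days: +31 → Aug 1, 1915 (120 left).
Aug has 31 days: +31 → Sep 1, 1915 (89 left).
Sep has 30 days: +30 → Oct 1, 1915 (59 left).
Oct has 31 days: +31 → Nov 1, 1915 (28 left).
+28 → Nov 29, 1915.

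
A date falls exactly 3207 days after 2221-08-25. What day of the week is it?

Sunday

Aug 25, 2221 is a Saturday.
3207 mod 7 = 1, so 3207 days after a Saturday is Saturday + 1 = Sunday.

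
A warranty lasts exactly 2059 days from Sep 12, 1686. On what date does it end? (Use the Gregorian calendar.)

May 2, 1692

+365 (one year) → Sep 12, 1687 (1694 left).
+366 (one year; includes Feb 29, 1688) → Sep 12, 1688 (1328 left).
+365 (one year) → Sep 12, 1689 (963 left).
+365 (one year) → Sep 12, 1690 (598 left).
+365 (one year) → Sep 12, 1691 (233 left).
Sep has 30 days: +19 → Oct 1, 1691 (214 left).
Oct has 31 days: +31 → Nov 1, 1691 (183 left).
Nov has 30 days: +30 → Dec 1, 1691 (153 left).
Dec has 31 days: +31 → Jan 1, 1692 (122 left).
Jan has 31 days: +31 → Feb 1, 1692 (91 left).
Feb has 29 days: +29 → Mar 1, 1692 (62 left).
Mar has 31 days: +31 → Apr 1, 1692 (31 left).
Apr has 30 days: +30 → May 1, 1692 (1 left).
+1 → May 2, 1692.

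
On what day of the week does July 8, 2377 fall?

Friday

Doomsday rule: the anchor day for the 2300s is Wednesday. For year 77: 77÷12 = 6 r 5, and 5÷4 = 1, so 6+5+1 = 12.
Wednesday + 12 ≡ Monday — that's 2377's doomsday.
In July the doomsday date is Jul 11.
Jul 8 is 3 days before Jul 11; 3 mod 7 = 3, so Monday − 3 = Friday.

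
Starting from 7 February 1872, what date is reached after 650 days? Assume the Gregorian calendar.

+366 (one year; includes Feb 29, 1872) → Feb 7, 1873 (284 left).
Feb has 28 days: +22 → Mar 1, 1873 (262 left).
Mar has 31 days: +31 → Apr 1, 1873 (231 left).
Apr has 30 days: +30 → May 1, 1873 (201 left).
May has 31 days: +31 → Jun 1, 1873 (170 left).
Jun has 30 days: +30 → Jul 1, 1873 (140 left).
Jul has 31 days: +31 → Aug 1, 1873 (109 left).
Aug has 31 days: +31 → Sep 1, 1873 (78 left).
Sep has 30 days: +30 → Oct 1, 1873 (48 left).
Oct has 31 days: +31 → Nov 1, 1873 (17 left).
+17 → Nov 18, 1873.

November 18, 1873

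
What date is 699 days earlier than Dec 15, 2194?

−365 (one year) → Dec 15, 2193 (334 left).
−15 → Nov 30, 2193 (end of Nov, 30 days; 319 left).
−30 → Oct 31, 2193 (end of Oct, 31 days; 289 left).
−31 → Sep 30, 2193 (end of Sep, 30 days; 258 left).
−30 → Aug 31, 2193 (end of Aug, 31 days; 228 left).
−31 → Jul 31, 2193 (end of Jul, 31 days; 197 left).
−31 → Jun 30, 2193 (end of Jun, 30 days; 166 left).
−30 → May 31, 2193 (end of May, 31 days; 136 left).
−31 → Apr 30, 2193 (end of Apr, 30 days; 105 left).
−30 → Mar 31, 2193 (end of Mar, 31 days; 75 left).
−31 → Feb 28, 2193 (end of Feb, 28 days; 44 left).
−28 → Jan 31, 2193 (end of Jan, 31 days; 16 left).
−16 → Jan 15, 2193.

January 15, 2193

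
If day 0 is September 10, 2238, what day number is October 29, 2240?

Sep 10, 2238 → Sep 10, 2239: 365 days.
Sep 10, 2239 → Sep 10, 2240: 366 days (Feb 29, 2240 is in that span).
Sep 10, 2240 → Oct 10, 2240: 30 days (September has 30).
Oct 10, 2240 → Oct 29, 2240: 19 days.
Total: 780 days.

780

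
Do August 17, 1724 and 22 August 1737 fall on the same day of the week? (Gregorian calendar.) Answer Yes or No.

From Aug 17, 1724 to Aug 22, 1737 is 4753 days.
4753 mod 7 = 0, so they are the same weekday.
(Aug 17, 1724 is a Thursday; Aug 22, 1737 is a Thursday.)

Yes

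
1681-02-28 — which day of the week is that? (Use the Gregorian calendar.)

Doomsday rule: the anchor day for the 1600s is Tuesday. For year 81: 81÷12 = 6 r 9, and 9÷4 = 2, so 6+9+2 = 17.
Tuesday + 17 ≡ Friday — that's 1681's doomsday.
In February the doomsday date is Feb 28 (1681 is not a leap year).
Feb 28 is the doomsday itself: Friday.

Friday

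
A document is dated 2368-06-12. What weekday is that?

Wednesday

Doomsday rule: the anchor day for the 2300s is Wednesday. For year 68: 68÷12 = 5 r 8, and 8÷4 = 2, so 5+8+2 = 15.
Wednesday + 15 ≡ Thursday — that's 2368's doomsday.
In June the doomsday date is Jun 6.
Jun 12 is 6 days after Jun 6; 6 mod 7 = 6, so Thursday + 6 = Wednesday.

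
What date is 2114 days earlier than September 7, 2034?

−365 (one year) → Sep 7, 2033 (1749 left).
−365 (one year) → Sep 7, 2032 (1384 left).
−366 (one year; includes Feb 29, 2032) → Sep 7, 2031 (1018 left).
−365 (one year) → Sep 7, 2030 (653 left).
−365 (one year) → Sep 7, 2029 (288 left).
−7 → Aug 31, 2029 (end of Aug, 31 days; 281 left).
−31 → Jul 31, 2029 (end of Jul, 31 days; 250 left).
−31 → Jun 30, 2029 (end of Jun, 30 days; 219 left).
−30 → May 31, 2029 (end of May, 31 days; 189 left).
−31 → Apr 30, 2029 (end of Apr, 30 days; 158 left).
−30 → Mar 31, 2029 (end of Mar, 31 days; 128 left).
−31 → Feb 28, 2029 (end of Feb, 28 days; 97 left).
−28 → Jan 31, 2029 (end of Jan, 31 days; 69 left).
−31 → Dec 31, 2028 (end of Dec, 31 days; 38 left).
−31 → Nov 30, 2028 (end of Nov, 30 days; 7 left).
−7 → Nov 23, 2028.

November 23, 2028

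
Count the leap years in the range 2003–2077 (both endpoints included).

19

Multiples of 4 in [2003,2077]: 19.
Of those, multiples of 100: 0 (not leap unless ÷400).
Multiples of 400: 0.
Leap years = 19 − 0 + 0 = 19.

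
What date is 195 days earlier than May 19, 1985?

November 5, 1984

−19 → Apr 30, 1985 (end of Apr, 30 days; 176 left).
−30 → Mar 31, 1985 (end of Mar, 31 days; 146 left).
−31 → Feb 28, 1985 (end of Feb, 28 days; 115 left).
−28 → Jan 31, 1985 (end of Jan, 31 days; 87 left).
−31 → Dec 31, 1984 (end of Dec, 31 days; 56 left).
−31 → Nov 30, 1984 (end of Nov, 30 days; 25 left).
−25 → Nov 5, 1984.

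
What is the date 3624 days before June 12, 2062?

July 10, 2052

−365 (one year) → Jun 12, 2061 (3259 left).
−365 (one year) → Jun 12, 2060 (2894 left).
−366 (one year; includes Feb 29, 2060) → Jun 12, 2059 (2528 left).
−365 (one year) → Jun 12, 2058 (2163 left).
−365 (one year) → Jun 12, 2057 (1798 left).
−365 (one year) → Jun 12, 2056 (1433 left).
−366 (one year; includes Feb 29, 2056) → Jun 12, 2055 (1067 left).
−365 (one year) → Jun 12, 2054 (702 left).
−365 (one year) → Jun 12, 2053 (337 left).
−12 → May 31, 2053 (end of May, 31 days; 325 left).
−31 → Apr 30, 2053 (end of Apr, 30 days; 294 left).
−30 → Mar 31, 2053 (end of Mar, 31 days; 264 left).
−31 → Feb 28, 2053 (end of Feb, 28 days; 233 left).
−28 → Jan 31, 2053 (end of Jan, 31 days; 205 left).
−31 → Dec 31, 2052 (end of Dec, 31 days; 174 left).
−31 → Nov 30, 2052 (end of Nov, 30 days; 143 left).
−30 → Oct 31, 2052 (end of Oct, 31 days; 113 left).
−31 → Sep 30, 2052 (end of Sep, 30 days; 82 left).
−30 → Aug 31, 2052 (end of Aug, 31 days; 52 left).
−31 → Jul 31, 2052 (end of Jul, 31 days; 21 left).
−21 → Jul 10, 2052.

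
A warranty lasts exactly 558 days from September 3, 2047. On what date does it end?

+366 (one year; includes Feb 29, 2048) → Sep 3, 2048 (192 left).
Sep has 30 days: +28 → Oct 1, 2048 (164 left).
Oct has 31 days: +31 → Nov 1, 2048 (133 left).
Nov has 30 days: +30 → Dec 1, 2048 (103 left).
Dec has 31 days: +31 → Jan 1, 2049 (72 left).
Jan has 31 days: +31 → Feb 1, 2049 (41 left).
Feb has 28 days: +28 → Mar 1, 2049 (13 left).
+13 → Mar 14, 2049.

March 14, 2049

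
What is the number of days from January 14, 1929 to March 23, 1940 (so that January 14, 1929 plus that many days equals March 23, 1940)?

Jan 14, 1929 → Jan 14, 1930: 365 days.
Jan 14, 1930 → Jan 14, 1931: 365 days.
Jan 14, 1931 → Jan 14, 1932: 365 days.
Jan 14, 1932 → Jan 14, 1933: 366 days (Feb 29, 1932 is in that span).
Jan 14, 1933 → Jan 14, 1934: 365 days.
Jan 14, 1934 → Jan 14, 1935: 365 days.
Jan 14, 1935 → Jan 14, 1936: 365 days.
Jan 14, 1936 → Jan 14, 1937: 366 days (Feb 29, 1936 is in that span).
Jan 14, 1937 → Jan 14, 1938: 365 days.
Jan 14, 1938 → Jan 14, 1939: 365 days.
Jan 14, 1939 → Jan 14, 1940: 365 days.
Jan 14, 1940 → Feb 14, 1940: 31 days (January has 31).
Feb 14, 1940 → Mar 14, 1940: 29 days (February has 29).
Mar 14, 1940 → Mar 23, 1940: 9 days.
Total: 4086 days.

4086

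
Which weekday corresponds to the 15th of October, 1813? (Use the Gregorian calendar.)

Doomsday rule: the anchor day for the 1800s is Friday. For year 13: 13÷12 = 1 r 1, and 1÷4 = 0, so 1+1+0 = 2.
Friday + 2 ≡ Sunday — that's 1813's doomsday.
In October the doomsday date is Oct 10.
Oct 15 is 5 days after Oct 10; 5 mod 7 = 5, so Sunday + 5 = Friday.

Friday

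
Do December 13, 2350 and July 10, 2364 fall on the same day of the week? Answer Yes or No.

No

From Dec 13, 2350 to Jul 10, 2364 is 4958 days.
4958 mod 7 = 2, so they are different weekdays.
(Dec 13, 2350 is a Wednesday; Jul 10, 2364 is a Friday.)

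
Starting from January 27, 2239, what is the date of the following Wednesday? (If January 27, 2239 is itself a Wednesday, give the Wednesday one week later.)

January 30, 2239

Jan 27, 2239 is a Sunday.
From Sunday to the next Wednesday is 3 days.
Jan 27, 2239 + 3 = Jan 30, 2239.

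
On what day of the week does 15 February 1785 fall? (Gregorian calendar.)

Doomsday rule: the anchor day for the 1700s is Sunday. For year 85: 85÷12 = 7 r 1, and 1÷4 = 0, so 7+1+0 = 8.
Sunday + 8 ≡ Monday — that's 1785's doomsday.
In February the doomsday date is Feb 28 (1785 is not a leap year).
Feb 15 is 13 days before Feb 28; 13 mod 7 = 6, so Monday − 6 = Tuesday.

Tuesday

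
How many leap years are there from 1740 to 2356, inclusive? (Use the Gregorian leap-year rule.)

150

Multiples of 4 in [1740,2356]: 155.
Of those, multiples of 100: 6 (not leap unless ÷400).
Multiples of 400: 1.
Leap years = 155 − 6 + 1 = 150.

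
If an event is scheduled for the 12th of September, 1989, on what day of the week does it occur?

Tuesday

Doomsday rule: the anchor day for the 1900s is Wednesday. For year 89: 89÷12 = 7 r 5, and 5÷4 = 1, so 7+5+1 = 13.
Wednesday + 13 ≡ Tuesday — that's 1989's doomsday.
In September the doomsday date is Sep 5.
Sep 12 is 7 days after Sep 5; 7 mod 7 = 0, so Tuesday + 0 = Tuesday.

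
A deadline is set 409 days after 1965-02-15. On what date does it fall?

March 31, 1966

+365 (one year) → Feb 15, 1966 (44 left).
Feb has 28 days: +14 → Mar 1, 1966 (30 left).
+30 → Mar 31, 1966.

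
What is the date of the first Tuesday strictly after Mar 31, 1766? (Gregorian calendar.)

April 1, 1766

Mar 31, 1766 is a Monday.
From Monday to the next Tuesday is 1 day.
Mar 31, 1766 + 1 = Apr 1, 1766.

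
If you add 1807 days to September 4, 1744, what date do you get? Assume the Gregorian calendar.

+365 (one year) → Sep 4, 1745 (1442 left).
+365 (one year) → Sep 4, 1746 (1077 left).
+365 (one year) → Sep 4, 1747 (712 left).
+366 (one year; includes Feb 29, 1748) → Sep 4, 1748 (346 left).
Sep has 30 days: +27 → Oct 1, 1748 (319 left).
Oct has 31 days: +31 → Nov 1, 1748 (288 left).
Nov has 30 days: +30 → Dec 1, 1748 (258 left).
Dec has 31 days: +31 → Jan 1, 1749 (227 left).
Jan has 31 days: +31 → Feb 1, 1749 (196 left).
Feb has 28 days: +28 → Mar 1, 1749 (168 left).
Mar has 31 days: +31 → Apr 1, 1749 (137 left).
Apr has 30 days: +30 → May 1, 1749 (107 left).
May has 31 days: +31 → Jun 1, 1749 (76 left).
Jun has 30 days: +30 → Jul 1, 1749 (46 left).
Jul has 31 days: +31 → Aug 1, 1749 (15 left).
+15 → Aug 16, 1749.

August 16, 1749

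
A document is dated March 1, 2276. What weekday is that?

Wednesday

Doomsday rule: the anchor day for the 2200s is Friday. For year 76: 76÷12 = 6 r 4, and 4÷4 = 1, so 6+4+1 = 11.
Friday + 11 ≡ Tuesday — that's 2276's doomsday.
In March the doomsday date is Mar 14.
Mar 1 is 13 days before Mar 14; 13 mod 7 = 6, so Tuesday − 6 = Wednesday.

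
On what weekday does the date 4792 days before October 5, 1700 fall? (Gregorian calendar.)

Friday

First find the weekday of Oct 5, 1700. Doomsday rule: the anchor day for the 1700s is Sunday. For year 00: 0÷12 = 0 r 0, and 0÷4 = 0, so 0+0+0 = 0.
Sunday + 0 ≡ Sunday — that's 1700's doomsday.
In October the doomsday date is Oct 10.
Oct 5 is 5 days before Oct 10; 5 mod 7 = 5, so Sunday − 5 = Tuesday.
4792 mod 7 = 4, so 4792 days before a Tuesday is Tuesday − 4 = Friday.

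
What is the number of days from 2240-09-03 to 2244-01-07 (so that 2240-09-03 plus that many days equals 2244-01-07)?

1221

Sep 3, 2240 → Sep 3, 2241: 365 days.
Sep 3, 2241 → Sep 3, 2242: 365 days.
Sep 3, 2242 → Sep 3, 2243: 365 days.
Sep 3, 2243 → Oct 3, 2243: 30 days (September has 30).
Oct 3, 2243 → Nov 3, 2243: 31 days (October has 31).
Nov 3, 2243 → Dec 3, 2243: 30 days (November has 30).
Dec 3, 2243 → Jan 3, 2244: 31 days (December has 31).
Jan 3, 2244 → Jan 7, 2244: 4 days.
Total: 1221 days.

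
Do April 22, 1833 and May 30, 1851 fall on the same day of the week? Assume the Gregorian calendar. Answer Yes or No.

No

From Apr 22, 1833 to May 30, 1851 is 6612 days.
6612 mod 7 = 4, so they are different weekdays.
(Apr 22, 1833 is a Monday; May 30, 1851 is a Friday.)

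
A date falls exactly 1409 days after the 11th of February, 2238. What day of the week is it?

Tuesday

First find the weekday of Feb 11, 2238. Doomsday rule: the anchor day for the 2200s is Friday. For year 38: 38÷12 = 3 r 2, and 2÷4 = 0, so 3+2+0 = 5.
Friday + 5 ≡ Wednesday — that's 2238's doomsday.
In February the doomsday date is Feb 28 (2238 is not a leap year).
Feb 11 is 17 days before Feb 28; 17 mod 7 = 3, so Wednesday − 3 = Sunday.
1409 mod 7 = 2, so 1409 days after a Sunday is Sunday + 2 = Tuesday.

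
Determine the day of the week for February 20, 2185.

Sunday

Doomsday rule: the anchor day for the 2100s is Sunday. For year 85: 85÷12 = 7 r 1, and 1÷4 = 0, so 7+1+0 = 8.
Sunday + 8 ≡ Monday — that's 2185's doomsday.
In February the doomsday date is Feb 28 (2185 is not a leap year).
Feb 20 is 8 days before Feb 28; 8 mod 7 = 1, so Monday − 1 = Sunday.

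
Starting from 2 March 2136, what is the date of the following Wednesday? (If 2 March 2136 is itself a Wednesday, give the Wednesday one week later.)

Mar 2, 2136 is a Friday.
From Friday to the next Wednesday is 5 days.
Mar 2, 2136 + 5 = Mar 7, 2136.

March 7, 2136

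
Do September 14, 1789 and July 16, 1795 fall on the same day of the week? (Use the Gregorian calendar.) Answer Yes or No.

From Sep 14, 1789 to Jul 16, 1795 is 2131 days.
2131 mod 7 = 3, so they are different weekdays.
(Sep 14, 1789 is a Monday; Jul 16, 1795 is a Thursday.)

No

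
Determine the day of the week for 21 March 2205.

Thursday

Doomsday rule: the anchor day for the 2200s is Friday. For year 05: 5÷12 = 0 r 5, and 5÷4 = 1, so 0+5+1 = 6.
Friday + 6 ≡ Thursday — that's 2205's doomsday.
In March the doomsday date is Mar 14.
Mar 21 is 7 days after Mar 14; 7 mod 7 = 0, so Thursday + 0 = Thursday.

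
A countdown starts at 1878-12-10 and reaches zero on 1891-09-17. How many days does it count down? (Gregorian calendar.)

Dec 10, 1878 → Dec 10, 1879: 365 days.
Dec 10, 1879 → Dec 10, 1880: 366 days (Feb 29, 1880 is in that span).
Dec 10, 1880 → Dec 10, 1881: 365 days.
Dec 10, 1881 → Dec 10, 1882: 365 days.
Dec 10, 1882 → Dec 10, 1883: 365 days.
Dec 10, 1883 → Dec 10, 1884: 366 days (Feb 29, 1884 is in that span).
Dec 10, 1884 → Dec 10, 1885: 365 days.
Dec 10, 1885 → Dec 10, 1886: 365 days.
Dec 10, 1886 → Dec 10, 1887: 365 days.
Dec 10, 1887 → Dec 10, 1888: 366 days (Feb 29, 1888 is in that span).
Dec 10, 1888 → Dec 10, 1889: 365 days.
Dec 10, 1889 → Dec 10, 1890: 365 days.
Dec 10, 1890 → Jan 10, 1891: 31 days (December has 31).
Jan 10, 1891 → Feb 10, 1891: 31 days (January has 31).
Feb 10, 1891 → Mar 10, 1891: 28 days (February has 28).
Mar 10, 1891 → Apr 10, 1891: 31 days (March has 31).
Apr 10, 1891 → May 10, 1891: 30 days (April has 30).
May 10, 1891 → Jun 10, 1891: 31 days (May has 31).
Jun 10, 1891 → Jul 10, 1891: 30 days (June has 30).
Jul 10, 1891 → Aug 10, 1891: 31 days (July has 31).
Aug 10, 1891 → Sep 10, 1891: 31 days (August has 31).
Sep 10, 1891 → Sep 17, 1891: 7 days.
Total: 4664 days.

4664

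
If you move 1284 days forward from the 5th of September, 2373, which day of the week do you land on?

Saturday

First find the weekday of Sep 5, 2373. Doomsday rule: the anchor day for the 2300s is Wednesday. For year 73: 73÷12 = 6 r 1, and 1÷4 = 0, so 6+1+0 = 7.
Wednesday + 7 ≡ Wednesday — that's 2373's doomsday.
In September the doomsday date is Sep 5.
Sep 5 is the doomsday itself: Wednesday.
1284 mod 7 = 3, so 1284 days after a Wednesday is Wednesday + 3 = Saturday.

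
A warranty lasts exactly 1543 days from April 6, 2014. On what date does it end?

+365 (one year) → Apr 6, 2015 (1178 left).
+366 (one year; includes Feb 29, 2016) → Apr 6, 2016 (812 left).
+365 (one year) → Apr 6, 2017 (447 left).
+365 (one year) → Apr 6, 2018 (82 left).
Apr has 30 days: +25 → May 1, 2018 (57 left).
May has 31 days: +31 → Jun 1, 2018 (26 left).
+26 → Jun 27, 2018.

June 27, 2018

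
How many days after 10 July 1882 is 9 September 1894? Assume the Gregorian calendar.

4444

Jul 10, 1882 → Jul 10, 1883: 365 days.
Jul 10, 1883 → Jul 10, 1884: 366 days (Feb 29, 1884 is in that span).
Jul 10, 1884 → Jul 10, 1885: 365 days.
Jul 10, 1885 → Jul 10, 1886: 365 days.
Jul 10, 1886 → Jul 10, 1887: 365 days.
Jul 10, 1887 → Jul 10, 1888: 366 days (Feb 29, 1888 is in that span).
Jul 10, 1888 → Jul 10, 1889: 365 days.
Jul 10, 1889 → Jul 10, 1890: 365 days.
Jul 10, 1890 → Jul 10, 1891: 365 days.
Jul 10, 1891 → Jul 10, 1892: 366 days (Feb 29, 1892 is in that span).
Jul 10, 1892 → Jul 10, 1893: 365 days.
Jul 10, 1893 → Jul 10, 1894: 365 days.
Jul 10, 1894 → Aug 10, 1894: 31 days (July has 31).
Aug 10, 1894 → Sep 9, 1894: 30 days.
Total: 4444 days.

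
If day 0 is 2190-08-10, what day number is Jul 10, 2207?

6177

Aug 10, 2190 → Aug 10, 2191: 365 days.
Aug 10, 2191 → Aug 10, 2192: 366 days (Feb 29, 2192 is in that span).
Aug 10, 2192 → Aug 10, 2193: 365 days.
Aug 10, 2193 → Aug 10, 2194: 365 days.
Aug 10, 2194 → Aug 10, 2195: 365 days.
Aug 10, 2195 → Aug 10, 2196: 366 days (Feb 29, 2196 is in that span).
Aug 10, 2196 → Aug 10, 2197: 365 days.
Aug 10, 2197 → Aug 10, 2198: 365 days.
Aug 10, 2198 → Aug 10, 2199: 365 days.
Aug 10, 2199 → Aug 10, 2200: 365 days.
Aug 10, 2200 → Aug 10, 2201: 365 days.
Aug 10, 2201 → Aug 10, 2202: 365 days.
Aug 10, 2202 → Aug 10, 2203: 365 days.
Aug 10, 2203 → Aug 10, 2204: 366 days (Feb 29, 2204 is in that span).
Aug 10, 2204 → Aug 10, 2205: 365 days.
Aug 10, 2205 → Aug 10, 2206: 365 days.
Aug 10, 2206 → Sep 10, 2206: 31 days (August has 31).
Sep 10, 2206 → Oct 10, 2206: 30 days (September has 30).
Oct 10, 2206 → Nov 10, 2206: 31 days (October has 31).
Nov 10, 2206 → Dec 10, 2206: 30 days (November has 30).
Dec 10, 2206 → Jan 10, 2207: 31 days (December has 31).
Jan 10, 2207 → Feb 10, 2207: 31 days (January has 31).
Feb 10, 2207 → Mar 10, 2207: 28 days (February has 28).
Mar 10, 2207 → Apr 10, 2207: 31 days (March has 31).
Apr 10, 2207 → May 10, 2207: 30 days (April has 30).
May 10, 2207 → Jun 10, 2207: 31 days (May has 31).
Jun 10, 2207 → Jul 10, 2207: 30 days.
Total: 6177 days.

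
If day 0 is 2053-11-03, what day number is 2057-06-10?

1315

Nov 3, 2053 → Nov 3, 2054: 365 days.
Nov 3, 2054 → Nov 3, 2055: 365 days.
Nov 3, 2055 → Nov 3, 2056: 366 days (Feb 29, 2056 is in that span).
Nov 3, 2056 → Dec 3, 2056: 30 days (November has 30).
Dec 3, 2056 → Jan 3, 2057: 31 days (December has 31).
Jan 3, 2057 → Feb 3, 2057: 31 days (January has 31).
Feb 3, 2057 → Mar 3, 2057: 28 days (February has 28).
Mar 3, 2057 → Apr 3, 2057: 31 days (March has 31).
Apr 3, 2057 → May 3, 2057: 30 days (April has 30).
May 3, 2057 → Jun 3, 2057: 31 days (May has 31).
Jun 3, 2057 → Jun 10, 2057: 7 days.
Total: 1315 days.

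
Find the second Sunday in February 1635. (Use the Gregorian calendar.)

February 11, 1635

February 1, 1635 is a Thursday.
The first Sunday is therefore February 4 (3 days later).
The second Sunday is 4 + 1×7 = February 11.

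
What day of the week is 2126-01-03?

Thursday

January 1, 2126 is a Tuesday.
Jan 1, 2126 → Jan 3, 2126: 2 days.
Total: 2 days.
2 mod 7 = 2, so Tuesday + 2 = Thursday.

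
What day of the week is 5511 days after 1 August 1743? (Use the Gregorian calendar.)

First find the weekday of Aug 1, 1743. Doomsday rule: the anchor day for the 1700s is Sunday. For year 43: 43÷12 = 3 r 7, and 7÷4 = 1, so 3+7+1 = 11.
Sunday + 11 ≡ Thursday — that's 1743's doomsday.
In August the doomsday date is Aug 8.
Aug 1 is 7 days before Aug 8; 7 mod 7 = 0, so Thursday − 0 = Thursday.
5511 mod 7 = 2, so 5511 days after a Thursday is Thursday + 2 = Saturday.

Saturday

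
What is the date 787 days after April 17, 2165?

June 13, 2167

+365 (one year) → Apr 17, 2166 (422 left).
+365 (one year) → Apr 17, 2167 (57 left).
Apr has 30 days: +14 → May 1, 2167 (43 left).
May has 31 days: +31 → Jun 1, 2167 (12 left).
+12 → Jun 13, 2167.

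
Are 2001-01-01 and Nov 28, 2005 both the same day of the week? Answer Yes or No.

Yes

From Jan 1, 2001 to Nov 28, 2005 is 1792 days.
1792 mod 7 = 0, so they are the same weekday.
(Jan 1, 2001 is a Monday; Nov 28, 2005 is a Monday.)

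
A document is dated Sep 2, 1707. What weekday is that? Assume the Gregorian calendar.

Doomsday rule: the anchor day for the 1700s is Sunday. For year 07: 7÷12 = 0 r 7, and 7÷4 = 1, so 0+7+1 = 8.
Sunday + 8 ≡ Monday — that's 1707's doomsday.
In September the doomsday date is Sep 5.
Sep 2 is 3 days before Sep 5; 3 mod 7 = 3, so Monday − 3 = Friday.

Friday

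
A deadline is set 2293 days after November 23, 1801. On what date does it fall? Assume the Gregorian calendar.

March 4, 1808

+365 (one year) → Nov 23, 1802 (1928 left).
+365 (one year) → Nov 23, 1803 (1563 left).
+366 (one year; includes Feb 29, 1804) → Nov 23, 1804 (1197 left).
+365 (one year) → Nov 23, 1805 (832 left).
+365 (one year) → Nov 23, 1806 (467 left).
+365 (one year) → Nov 23, 1807 (102 left).
Nov has 30 days: +8 → Dec 1, 1807 (94 left).
Dec has 31 days: +31 → Jan 1, 1808 (63 left).
Jan has 31 days: +31 → Feb 1, 1808 (32 left).
Feb has 29 days: +29 → Mar 1, 1808 (3 left).
+3 → Mar 4, 1808.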